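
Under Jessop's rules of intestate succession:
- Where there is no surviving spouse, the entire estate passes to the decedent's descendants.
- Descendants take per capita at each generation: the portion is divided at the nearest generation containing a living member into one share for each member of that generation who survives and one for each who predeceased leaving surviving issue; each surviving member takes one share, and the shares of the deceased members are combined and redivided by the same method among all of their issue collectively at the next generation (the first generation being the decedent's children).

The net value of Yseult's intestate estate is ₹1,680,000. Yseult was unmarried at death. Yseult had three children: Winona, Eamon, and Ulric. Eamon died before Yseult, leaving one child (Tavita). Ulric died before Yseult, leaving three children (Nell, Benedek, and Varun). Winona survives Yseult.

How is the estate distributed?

The entire ₹1,680,000 passes to the descendants.
That amount (₹1,680,000) is divided at the children's generation into 3 shares of ₹560,000. Winona takes ₹560,000. The 2 shares of the deceased (Eamon and Ulric) are combined into a pool of ₹1,120,000.
That pool (₹1,120,000) is divided at the grandchildren's generation equally among Tavita, Nell, Benedek, and Varun: ₹280,000 each.

Winona: ₹560,000; Tavita: ₹280,000; Nell: ₹280,000; Benedek: ₹280,000; Varun: ₹280,000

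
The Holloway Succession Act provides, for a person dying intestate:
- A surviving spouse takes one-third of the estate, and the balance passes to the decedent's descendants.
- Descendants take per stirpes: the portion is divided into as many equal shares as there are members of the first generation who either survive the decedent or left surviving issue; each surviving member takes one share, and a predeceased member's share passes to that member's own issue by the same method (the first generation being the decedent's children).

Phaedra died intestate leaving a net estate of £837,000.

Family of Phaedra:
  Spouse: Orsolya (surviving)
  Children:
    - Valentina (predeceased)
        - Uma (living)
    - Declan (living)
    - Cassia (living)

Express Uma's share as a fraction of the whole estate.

Uma receives 2/9 of the estate.

Orsolya takes one-third of £837,000 = £279,000. The remaining £558,000 passes to the descendants.
The descendants' portion (£558,000) is divided into 3 shares of £186,000: Declan and Cassia each take £186,000; Valentina's £186,000 share passes to Valentina's issue.
Valentina's share (£186,000) passes entirely to Uma.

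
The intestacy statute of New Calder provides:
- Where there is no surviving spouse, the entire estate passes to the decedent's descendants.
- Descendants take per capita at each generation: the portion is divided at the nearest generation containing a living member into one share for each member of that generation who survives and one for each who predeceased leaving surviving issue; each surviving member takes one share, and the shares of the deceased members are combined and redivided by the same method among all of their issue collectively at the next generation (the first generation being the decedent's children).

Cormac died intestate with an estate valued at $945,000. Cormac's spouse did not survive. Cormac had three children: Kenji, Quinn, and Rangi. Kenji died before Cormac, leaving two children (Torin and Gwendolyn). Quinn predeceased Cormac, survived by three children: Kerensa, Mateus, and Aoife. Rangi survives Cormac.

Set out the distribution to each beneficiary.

The entire $945,000 passes to the descendants.
That amount ($945,000) is divided at the children's generation into 3 shares of $315,000. Rangi takes $315,000. The 2 shares of the deceased (Kenji and Quinn) are combined into a pool of $630,000.
That pool ($630,000) is divided at the grandchildren's generation equally among Torin, Gwendolyn, Kerensa, Mateus, and Aoife: $126,000 each.

Torin: $126,000; Gwendolyn: $126,000; Kerensa: $126,000; Mateus: $126,000; Aoife: $126,000; Rangi: $315,000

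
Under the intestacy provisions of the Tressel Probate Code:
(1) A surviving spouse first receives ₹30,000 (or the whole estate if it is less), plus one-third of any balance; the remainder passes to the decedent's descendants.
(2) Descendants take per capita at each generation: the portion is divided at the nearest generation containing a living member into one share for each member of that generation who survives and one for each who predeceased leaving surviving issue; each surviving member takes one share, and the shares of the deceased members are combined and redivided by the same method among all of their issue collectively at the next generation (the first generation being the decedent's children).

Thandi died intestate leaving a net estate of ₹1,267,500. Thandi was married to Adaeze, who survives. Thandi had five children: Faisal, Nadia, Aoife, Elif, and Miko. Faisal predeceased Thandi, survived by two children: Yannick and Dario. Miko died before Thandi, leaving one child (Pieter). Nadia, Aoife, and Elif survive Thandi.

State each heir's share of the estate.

Adaeze: ₹442,500; Yannick: ₹110,000; Dario: ₹110,000; Nadia: ₹165,000; Aoife: ₹165,000; Elif: ₹165,000; Pieter: ₹110,000

Adaeze first takes ₹30,000, leaving a balance of ₹1,237,500. Adaeze then takes one-third of the balance (₹412,500), for a total of ₹442,500. The remaining ₹825,000 passes to the descendants.
The descendants' portion (₹825,000) is divided at the children's generation into 5 shares of ₹165,000. Nadia, Aoife, and Elif each take ₹165,000. The 2 shares of the deceased (Faisal and Miko) are combined into a pool of ₹330,000.
That pool (₹330,000) is divided at the grandchildren's generation equally among Yannick, Dario, and Pieter: ₹110,000 each.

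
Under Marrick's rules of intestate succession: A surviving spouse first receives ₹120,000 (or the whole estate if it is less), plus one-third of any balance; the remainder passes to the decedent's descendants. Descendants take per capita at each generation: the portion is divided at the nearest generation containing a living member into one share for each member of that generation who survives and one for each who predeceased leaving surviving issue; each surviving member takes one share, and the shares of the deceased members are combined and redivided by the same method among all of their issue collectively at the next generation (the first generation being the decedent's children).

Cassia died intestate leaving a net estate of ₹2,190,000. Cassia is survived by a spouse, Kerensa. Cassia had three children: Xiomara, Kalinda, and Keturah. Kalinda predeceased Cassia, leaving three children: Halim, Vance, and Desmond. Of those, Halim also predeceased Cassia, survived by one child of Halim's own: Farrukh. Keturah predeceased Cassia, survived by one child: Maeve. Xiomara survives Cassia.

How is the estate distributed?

Kerensa: ₹810,000; Xiomara: ₹460,000; Farrukh: ₹230,000; Vance: ₹230,000; Desmond: ₹230,000; Maeve: ₹230,000

Kerensa first takes ₹120,000, leaving a balance of ₹2,070,000. Kerensa then takes one-third of the balance (₹690,000), for a total of ₹810,000. The remaining ₹1,380,000 passes to the descendants.
The descendants' portion (₹1,380,000) is divided at the children's generation into 3 shares of ₹460,000. Xiomara takes ₹460,000. The 2 shares of the deceased (Kalinda and Keturah) are combined into a pool of ₹920,000.
That pool (₹920,000) is divided at the grandchildren's generation into 4 shares of ₹230,000. Vance, Desmond, and Maeve each take ₹230,000. The remaining share for the deceased Halim (₹230,000) is carried to the next generation.
That pool (₹230,000) passes entirely to Farrukh, the sole taker at the great-grandchildren's generation.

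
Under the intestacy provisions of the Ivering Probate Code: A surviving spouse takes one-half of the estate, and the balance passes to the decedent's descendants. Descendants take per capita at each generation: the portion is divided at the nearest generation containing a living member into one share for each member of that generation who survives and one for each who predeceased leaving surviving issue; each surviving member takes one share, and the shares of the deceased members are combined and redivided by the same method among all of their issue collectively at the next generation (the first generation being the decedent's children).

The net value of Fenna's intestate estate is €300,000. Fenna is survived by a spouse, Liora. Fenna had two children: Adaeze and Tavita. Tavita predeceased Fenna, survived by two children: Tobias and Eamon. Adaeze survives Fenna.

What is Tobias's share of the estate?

Tobias receives €37,500.

Liora takes one-half of €300,000 = €150,000. The remaining €150,000 passes to the descendants.
The descendants' portion (€150,000) is divided at the children's generation into 2 shares of €75,000. Adaeze takes €75,000. The remaining share for the deceased Tavita (€75,000) is carried to the next generation.
That pool (€75,000) is divided at the grandchildren's generation equally among Tobias and Eamon: €37,500 each.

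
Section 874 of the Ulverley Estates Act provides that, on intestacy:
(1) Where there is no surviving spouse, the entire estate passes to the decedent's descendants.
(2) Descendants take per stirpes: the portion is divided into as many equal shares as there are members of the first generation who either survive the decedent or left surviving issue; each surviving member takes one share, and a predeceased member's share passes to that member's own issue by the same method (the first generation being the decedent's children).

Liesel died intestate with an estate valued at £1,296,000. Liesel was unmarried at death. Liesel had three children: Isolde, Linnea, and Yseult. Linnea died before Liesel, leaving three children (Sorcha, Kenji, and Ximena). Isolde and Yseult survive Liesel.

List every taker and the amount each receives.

The entire £1,296,000 passes to the descendants.
That amount (£1,296,000) is divided into 3 shares of £432,000: Isolde and Yseult each take £432,000; Linnea's £432,000 share passes to Linnea's issue.
Linnea's share (£432,000) is divided into 3 shares of £144,000: Sorcha, Kenji, and Ximena each take £144,000.

Isolde: £432,000; Sorcha: £144,000; Kenji: £144,000; Ximena: £144,000; Yseult: £432,000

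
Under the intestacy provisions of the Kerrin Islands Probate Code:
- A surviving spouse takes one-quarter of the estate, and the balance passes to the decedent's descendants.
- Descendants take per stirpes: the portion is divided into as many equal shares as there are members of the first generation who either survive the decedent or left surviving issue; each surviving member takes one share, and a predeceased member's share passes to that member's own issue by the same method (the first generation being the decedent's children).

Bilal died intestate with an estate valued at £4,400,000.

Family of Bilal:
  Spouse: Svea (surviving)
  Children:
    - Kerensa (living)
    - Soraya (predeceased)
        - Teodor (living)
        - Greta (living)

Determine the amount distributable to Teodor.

Teodor receives £825,000.

Svea takes one-quarter of £4,400,000 = £1,100,000. The remaining £3,300,000 passes to the descendants.
The descendants' portion (£3,300,000) is divided into 2 shares of £1,650,000: Kerensa takes £1,650,000; Soraya's £1,650,000 share passes to Soraya's issue.
Soraya's share (£1,650,000) is divided into 2 shares of £825,000: Teodor and Greta each take £825,000.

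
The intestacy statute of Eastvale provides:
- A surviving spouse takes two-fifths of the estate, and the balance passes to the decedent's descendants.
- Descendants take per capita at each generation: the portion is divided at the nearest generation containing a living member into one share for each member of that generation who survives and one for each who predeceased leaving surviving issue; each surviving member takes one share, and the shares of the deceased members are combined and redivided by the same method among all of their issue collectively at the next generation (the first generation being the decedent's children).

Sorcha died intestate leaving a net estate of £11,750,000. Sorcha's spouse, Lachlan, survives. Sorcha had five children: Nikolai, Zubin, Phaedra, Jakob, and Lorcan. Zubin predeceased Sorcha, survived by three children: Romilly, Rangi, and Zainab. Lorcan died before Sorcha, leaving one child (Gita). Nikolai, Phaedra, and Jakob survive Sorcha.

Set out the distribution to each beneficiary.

Lachlan: £4,700,000; Nikolai: £1,410,000; Romilly: £705,000; Rangi: £705,000; Zainab: £705,000; Phaedra: £1,410,000; Jakob: £1,410,000; Gita: £705,000

Lachlan takes two-fifths of £11,750,000 = £4,700,000. The remaining £7,050,000 passes to the descendants.
The descendants' portion (£7,050,000) is divided at the children's generation into 5 shares of £1,410,000. Nikolai, Phaedra, and Jakob each take £1,410,000. The 2 shares of the deceased (Zubin and Lorcan) are combined into a pool of £2,820,000.
That pool (£2,820,000) is divided at the grandchildren's generation equally among Romilly, Rangi, Zainab, and Gita: £705,000 each.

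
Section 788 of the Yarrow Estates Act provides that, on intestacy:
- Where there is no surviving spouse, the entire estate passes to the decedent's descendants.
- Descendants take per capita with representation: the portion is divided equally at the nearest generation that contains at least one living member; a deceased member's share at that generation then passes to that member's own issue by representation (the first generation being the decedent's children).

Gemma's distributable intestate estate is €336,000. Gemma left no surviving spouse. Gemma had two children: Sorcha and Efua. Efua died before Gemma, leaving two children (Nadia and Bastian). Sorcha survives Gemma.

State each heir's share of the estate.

Sorcha: €168,000; Nadia: €84,000; Bastian: €84,000

The entire €336,000 passes to the descendants.
That amount (€336,000) is divided into 2 shares of €168,000: Sorcha takes €168,000; Efua's €168,000 share passes to Efua's issue.
Efua's share (€168,000) is divided into 2 shares of €84,000: Nadia and Bastian each take €84,000.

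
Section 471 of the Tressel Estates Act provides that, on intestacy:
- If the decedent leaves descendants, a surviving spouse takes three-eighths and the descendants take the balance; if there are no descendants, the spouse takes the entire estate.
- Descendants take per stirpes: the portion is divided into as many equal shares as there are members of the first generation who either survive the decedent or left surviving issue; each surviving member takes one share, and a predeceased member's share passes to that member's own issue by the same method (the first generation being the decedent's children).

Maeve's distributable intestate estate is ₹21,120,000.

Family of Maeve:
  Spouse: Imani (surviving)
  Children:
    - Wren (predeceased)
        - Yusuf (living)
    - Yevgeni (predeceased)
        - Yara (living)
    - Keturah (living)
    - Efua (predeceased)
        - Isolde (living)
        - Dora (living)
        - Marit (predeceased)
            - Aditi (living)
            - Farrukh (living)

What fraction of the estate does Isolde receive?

Isolde receives 5/96 of the estate.

Imani takes three-eighths of ₹21,120,000 = ₹7,920,000. The remaining ₹13,200,000 passes to the descendants.
The descendants' portion (₹13,200,000) is divided into 4 shares of ₹3,300,000: Keturah takes ₹3,300,000; Wren's ₹3,300,000 share passes to Wren's issue; Yevgeni's ₹3,300,000 share passes to Yevgeni's issue; Efua's ₹3,300,000 share passes to Efua's issue.
Wren's share (₹3,300,000) passes entirely to Yusuf.
Yevgeni's share (₹3,300,000) passes entirely to Yara.
Efua's share (₹3,300,000) is divided into 3 shares of ₹1,100,000: Isolde and Dora each take ₹1,100,000; Marit's ₹1,100,000 share passes to Marit's issue.
Marit's share (₹1,100,000) is divided into 2 shares of ₹550,000: Aditi and Farrukh each take ₹550,000.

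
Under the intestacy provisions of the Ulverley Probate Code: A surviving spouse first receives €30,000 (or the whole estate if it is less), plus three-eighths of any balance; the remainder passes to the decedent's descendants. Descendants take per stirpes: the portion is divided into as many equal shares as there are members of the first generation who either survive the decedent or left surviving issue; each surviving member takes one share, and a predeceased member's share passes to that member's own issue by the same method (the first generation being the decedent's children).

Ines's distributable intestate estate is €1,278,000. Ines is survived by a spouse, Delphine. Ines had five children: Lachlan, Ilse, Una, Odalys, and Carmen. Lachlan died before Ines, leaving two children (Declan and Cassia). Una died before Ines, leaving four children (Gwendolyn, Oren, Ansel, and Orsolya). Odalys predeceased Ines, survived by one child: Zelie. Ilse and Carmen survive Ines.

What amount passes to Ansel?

Delphine first takes €30,000, leaving a balance of €1,248,000. Delphine then takes three-eighths of the balance (€468,000), for a total of €498,000. The remaining €780,000 passes to the descendants.
The descendants' portion (€780,000) is divided into 5 shares of €156,000: Ilse and Carmen each take €156,000; Lachlan's €156,000 share passes to Lachlan's issue; Una's €156,000 share passes to Una's issue; Odalys's €156,000 share passes to Odalys's issue.
Lachlan's share (€156,000) is divided into 2 shares of €78,000: Declan and Cassia each take €78,000.
Una's share (€156,000) is divided into 4 shares of €39,000: Gwendolyn, Oren, Ansel, and Orsolya each take €39,000.
Odalys's share (€156,000) passes entirely to Zelie.

Ansel receives €39,000.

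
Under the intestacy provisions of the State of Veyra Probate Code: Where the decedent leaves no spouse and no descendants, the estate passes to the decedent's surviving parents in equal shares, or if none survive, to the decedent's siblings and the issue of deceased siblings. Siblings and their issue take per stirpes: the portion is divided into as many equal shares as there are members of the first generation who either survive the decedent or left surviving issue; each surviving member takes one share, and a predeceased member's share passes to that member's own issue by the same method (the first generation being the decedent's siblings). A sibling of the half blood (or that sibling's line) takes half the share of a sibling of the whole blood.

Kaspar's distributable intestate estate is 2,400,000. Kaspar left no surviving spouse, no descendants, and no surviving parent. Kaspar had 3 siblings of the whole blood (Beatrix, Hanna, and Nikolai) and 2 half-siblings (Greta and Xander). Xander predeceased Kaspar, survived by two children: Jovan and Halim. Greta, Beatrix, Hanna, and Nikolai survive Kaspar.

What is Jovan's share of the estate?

The entire 2,400,000 passes to the siblings and their issue.
Counting each half-blood sibling's line as half a unit, there are 4 units in 2,400,000, so one unit is 600,000. Whole-blood lines (Beatrix, Hanna, and Nikolai) take 600,000 each; half-blood lines (Greta and Xander) take 300,000 each.
Xander's share (300,000) is divided into 2 shares of 150,000: Jovan and Halim each take 150,000.

Jovan receives 150,000.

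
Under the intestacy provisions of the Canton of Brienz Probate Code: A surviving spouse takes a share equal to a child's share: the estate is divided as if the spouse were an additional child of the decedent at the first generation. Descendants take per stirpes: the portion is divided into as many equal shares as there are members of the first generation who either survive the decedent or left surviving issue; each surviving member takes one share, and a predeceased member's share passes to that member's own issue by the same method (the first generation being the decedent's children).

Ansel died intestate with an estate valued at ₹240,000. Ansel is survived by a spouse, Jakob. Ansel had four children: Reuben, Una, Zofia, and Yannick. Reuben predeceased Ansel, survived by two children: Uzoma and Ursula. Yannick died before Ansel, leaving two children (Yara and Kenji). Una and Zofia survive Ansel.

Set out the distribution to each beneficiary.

The spouse counts as an additional share at the children's level, so there are 5 primary shares of ₹48,000. Jakob takes one such share (₹48,000).
The children's combined portion (₹192,000) is divided into 4 shares of ₹48,000: Una and Zofia each take ₹48,000; Reuben's ₹48,000 share passes to Reuben's issue; Yannick's ₹48,000 share passes to Yannick's issue.
Reuben's share (₹48,000) is divided into 2 shares of ₹24,000: Uzoma and Ursula each take ₹24,000.
Yannick's share (₹48,000) is divided into 2 shares of ₹24,000: Yara and Kenji each take ₹24,000.

Jakob: ₹48,000; Uzoma: ₹24,000; Ursula: ₹24,000; Una: ₹48,000; Zofia: ₹48,000; Yara: ₹24,000; Kenji: ₹24,000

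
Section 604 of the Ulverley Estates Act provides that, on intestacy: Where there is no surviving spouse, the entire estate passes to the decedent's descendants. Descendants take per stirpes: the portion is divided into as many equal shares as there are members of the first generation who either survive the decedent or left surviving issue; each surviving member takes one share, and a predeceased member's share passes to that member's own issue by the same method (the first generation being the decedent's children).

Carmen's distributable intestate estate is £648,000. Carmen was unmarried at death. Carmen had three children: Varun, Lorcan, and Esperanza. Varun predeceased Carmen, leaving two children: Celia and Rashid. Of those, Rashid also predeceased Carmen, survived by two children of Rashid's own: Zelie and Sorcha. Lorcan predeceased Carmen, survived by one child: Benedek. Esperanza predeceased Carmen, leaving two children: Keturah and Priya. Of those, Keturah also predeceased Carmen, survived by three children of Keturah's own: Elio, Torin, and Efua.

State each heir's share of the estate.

The entire £648,000 passes to the descendants.
That amount (£648,000) is divided into 3 shares of £216,000: Varun's £216,000 share passes to Varun's issue; Lorcan's £216,000 share passes to Lorcan's issue; Esperanza's £216,000 share passes to Esperanza's issue.
Varun's share (£216,000) is divided into 2 shares of £108,000: Celia takes £108,000; Rashid's £108,000 share passes to Rashid's issue.
Rashid's share (£108,000) is divided into 2 shares of £54,000: Zelie and Sorcha each take £54,000.
Lorcan's share (£216,000) passes entirely to Benedek.
Esperanza's share (£216,000) is divided into 2 shares of £108,000: Priya takes £108,000; Keturah's £108,000 share passes to Keturah's issue.
Keturah's share (£108,000) is divided into 3 shares of £36,000: Elio, Torin, and Efua each take £36,000.

Celia: £108,000; Zelie: £54,000; Sorcha: £54,000; Benedek: £216,000; Elio: £36,000; Torin: £36,000; Efua: £36,000; Priya: £108,000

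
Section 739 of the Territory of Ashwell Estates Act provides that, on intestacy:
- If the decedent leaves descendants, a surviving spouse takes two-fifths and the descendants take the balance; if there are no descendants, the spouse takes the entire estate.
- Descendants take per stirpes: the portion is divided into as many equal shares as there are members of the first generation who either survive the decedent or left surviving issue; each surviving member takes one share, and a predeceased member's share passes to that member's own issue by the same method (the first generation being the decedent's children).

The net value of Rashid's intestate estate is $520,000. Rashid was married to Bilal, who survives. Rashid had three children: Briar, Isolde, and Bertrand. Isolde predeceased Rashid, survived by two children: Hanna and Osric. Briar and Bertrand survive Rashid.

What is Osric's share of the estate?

Osric receives $52,000.

Bilal takes two-fifths of $520,000 = $208,000. The remaining $312,000 passes to the descendants.
The descendants' portion ($312,000) is divided into 3 shares of $104,000: Briar and Bertrand each take $104,000; Isolde's $104,000 share passes to Isolde's issue.
Isolde's share ($104,000) is divided into 2 shares of $52,000: Hanna and Osric each take $52,000.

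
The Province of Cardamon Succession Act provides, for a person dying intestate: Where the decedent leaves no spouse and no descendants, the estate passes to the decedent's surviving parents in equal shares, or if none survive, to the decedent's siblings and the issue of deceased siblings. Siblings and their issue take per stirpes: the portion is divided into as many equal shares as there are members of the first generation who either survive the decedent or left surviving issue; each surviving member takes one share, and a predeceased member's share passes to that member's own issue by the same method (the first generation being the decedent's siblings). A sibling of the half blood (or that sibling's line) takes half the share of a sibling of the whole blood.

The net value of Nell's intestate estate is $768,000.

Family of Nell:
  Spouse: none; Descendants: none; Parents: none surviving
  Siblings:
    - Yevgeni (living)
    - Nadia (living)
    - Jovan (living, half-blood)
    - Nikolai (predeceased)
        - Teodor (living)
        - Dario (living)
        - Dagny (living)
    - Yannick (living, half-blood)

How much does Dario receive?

The entire $768,000 passes to the siblings and their issue.
Counting each half-blood sibling's line as half a unit, there are 4 units in $768,000, so one unit is $192,000. Whole-blood lines (Yevgeni, Nadia, and Nikolai) take $192,000 each; half-blood lines (Jovan and Yannick) take $96,000 each.
Nikolai's share ($192,000) is divided into 3 shares of $64,000: Teodor, Dario, and Dagny each take $64,000.

Dario receives $64,000.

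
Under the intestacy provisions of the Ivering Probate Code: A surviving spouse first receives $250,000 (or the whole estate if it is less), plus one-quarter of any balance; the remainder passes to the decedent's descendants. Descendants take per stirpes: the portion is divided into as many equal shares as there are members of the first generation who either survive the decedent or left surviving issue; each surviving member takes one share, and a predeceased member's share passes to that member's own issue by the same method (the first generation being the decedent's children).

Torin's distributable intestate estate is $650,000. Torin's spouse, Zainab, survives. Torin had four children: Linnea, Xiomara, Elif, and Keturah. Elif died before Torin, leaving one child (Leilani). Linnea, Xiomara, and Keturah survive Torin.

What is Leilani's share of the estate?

Leilani receives $75,000.

Zainab first takes $250,000, leaving a balance of $400,000. Zainab then takes one-quarter of the balance ($100,000), for a total of $350,000. The remaining $300,000 passes to the descendants.
The descendants' portion ($300,000) is divided into 4 shares of $75,000: Linnea, Xiomara, and Keturah each take $75,000; Elif's $75,000 share passes to Elif's issue.
Elif's share ($75,000) passes entirely to Leilani.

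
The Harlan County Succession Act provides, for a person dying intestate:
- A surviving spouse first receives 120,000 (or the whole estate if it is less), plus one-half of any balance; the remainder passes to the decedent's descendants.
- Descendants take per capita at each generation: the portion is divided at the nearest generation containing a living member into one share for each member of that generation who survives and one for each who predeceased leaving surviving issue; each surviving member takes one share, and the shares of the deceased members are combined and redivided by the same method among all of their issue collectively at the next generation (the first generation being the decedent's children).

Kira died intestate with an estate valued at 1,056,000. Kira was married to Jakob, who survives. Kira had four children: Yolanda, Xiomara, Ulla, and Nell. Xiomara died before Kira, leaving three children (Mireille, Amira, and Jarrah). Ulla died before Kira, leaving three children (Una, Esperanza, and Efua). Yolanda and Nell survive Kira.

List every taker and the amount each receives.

Jakob first takes 120,000, leaving a balance of 936,000. Jakob then takes one-half of the balance (468,000), for a total of 588,000. The remaining 468,000 passes to the descendants.
The descendants' portion (468,000) is divided at the children's generation into 4 shares of 117,000. Yolanda and Nell each take 117,000. The 2 shares of the deceased (Xiomara and Ulla) are combined into a pool of 234,000.
That pool (234,000) is divided at the grandchildren's generation equally among Mireille, Amira, Jarrah, Una, Esperanza, and Efua: 39,000 each.

Jakob: 588,000; Yolanda: 117,000; Mireille: 39,000; Amira: 39,000; Jarrah: 39,000; Una: 39,000; Esperanza: 39,000; Efua: 39,000; Nell: 117,000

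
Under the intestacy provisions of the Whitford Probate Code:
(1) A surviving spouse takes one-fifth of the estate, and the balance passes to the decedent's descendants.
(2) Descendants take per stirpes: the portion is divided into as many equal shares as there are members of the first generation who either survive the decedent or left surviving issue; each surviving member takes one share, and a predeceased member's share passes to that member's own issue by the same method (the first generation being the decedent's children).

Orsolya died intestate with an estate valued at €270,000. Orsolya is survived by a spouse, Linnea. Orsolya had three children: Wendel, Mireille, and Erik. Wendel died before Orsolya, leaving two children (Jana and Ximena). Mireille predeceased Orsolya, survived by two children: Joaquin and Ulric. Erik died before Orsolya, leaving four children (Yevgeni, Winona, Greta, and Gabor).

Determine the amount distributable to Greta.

Greta receives €18,000.

Linnea takes one-fifth of €270,000 = €54,000. The remaining €216,000 passes to the descendants.
The descendants' portion (€216,000) is divided into 3 shares of €72,000: Wendel's €72,000 share passes to Wendel's issue; Mireille's €72,000 share passes to Mireille's issue; Erik's €72,000 share passes to Erik's issue.
Wendel's share (€72,000) is divided into 2 shares of €36,000: Jana and Ximena each take €36,000.
Mireille's share (€72,000) is divided into 2 shares of €36,000: Joaquin and Ulric each take €36,000.
Erik's share (€72,000) is divided into 4 shares of €18,000: Yevgeni, Winona, Greta, and Gabor each take €18,000.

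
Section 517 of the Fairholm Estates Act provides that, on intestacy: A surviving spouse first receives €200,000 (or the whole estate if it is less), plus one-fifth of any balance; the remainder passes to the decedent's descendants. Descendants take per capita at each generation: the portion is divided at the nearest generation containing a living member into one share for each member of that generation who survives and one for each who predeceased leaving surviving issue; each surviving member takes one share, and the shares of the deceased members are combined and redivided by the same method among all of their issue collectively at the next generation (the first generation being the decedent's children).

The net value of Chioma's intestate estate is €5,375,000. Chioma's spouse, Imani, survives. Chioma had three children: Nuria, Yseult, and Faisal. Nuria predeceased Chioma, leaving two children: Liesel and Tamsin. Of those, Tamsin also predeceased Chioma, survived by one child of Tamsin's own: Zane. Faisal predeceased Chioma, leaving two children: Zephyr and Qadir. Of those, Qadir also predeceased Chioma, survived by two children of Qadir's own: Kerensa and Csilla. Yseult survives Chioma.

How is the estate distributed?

Imani first takes €200,000, leaving a balance of €5,175,000. Imani then takes one-fifth of the balance (€1,035,000), for a total of €1,235,000. The remaining €4,140,000 passes to the descendants.
The descendants' portion (€4,140,000) is divided at the children's generation into 3 shares of €1,380,000. Yseult takes €1,380,000. The 2 shares of the deceased (Nuria and Faisal) are combined into a pool of €2,760,000.
That pool (€2,760,000) is divided at the grandchildren's generation into 4 shares of €690,000. Liesel and Zephyr each take €690,000. The 2 shares of the deceased (Tamsin and Qadir) are combined into a pool of €1,380,000.
That pool (€1,380,000) is divided at the great-grandchildren's generation equally among Zane, Kerensa, and Csilla: €460,000 each.

Imani: €1,235,000; Liesel: €690,000; Zane: €460,000; Yseult: €1,380,000; Zephyr: €690,000; Kerensa: €460,000; Csilla: €460,000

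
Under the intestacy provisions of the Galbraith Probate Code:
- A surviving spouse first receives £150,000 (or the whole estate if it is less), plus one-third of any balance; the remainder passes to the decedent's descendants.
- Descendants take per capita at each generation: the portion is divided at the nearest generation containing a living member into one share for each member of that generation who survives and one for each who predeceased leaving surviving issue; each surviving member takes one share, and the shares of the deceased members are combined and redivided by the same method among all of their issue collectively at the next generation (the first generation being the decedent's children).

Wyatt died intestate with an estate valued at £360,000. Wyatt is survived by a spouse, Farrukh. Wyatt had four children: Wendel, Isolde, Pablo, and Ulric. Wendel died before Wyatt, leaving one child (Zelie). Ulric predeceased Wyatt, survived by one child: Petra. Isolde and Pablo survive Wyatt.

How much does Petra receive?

Petra receives £35,000.

Farrukh first takes £150,000, leaving a balance of £210,000. Farrukh then takes one-third of the balance (£70,000), for a total of £220,000. The remaining £140,000 passes to the descendants.
The descendants' portion (£140,000) is divided at the children's generation into 4 shares of £35,000. Isolde and Pablo each take £35,000. The 2 shares of the deceased (Wendel and Ulric) are combined into a pool of £70,000.
That pool (£70,000) is divided at the grandchildren's generation equally among Zelie and Petra: £35,000 each.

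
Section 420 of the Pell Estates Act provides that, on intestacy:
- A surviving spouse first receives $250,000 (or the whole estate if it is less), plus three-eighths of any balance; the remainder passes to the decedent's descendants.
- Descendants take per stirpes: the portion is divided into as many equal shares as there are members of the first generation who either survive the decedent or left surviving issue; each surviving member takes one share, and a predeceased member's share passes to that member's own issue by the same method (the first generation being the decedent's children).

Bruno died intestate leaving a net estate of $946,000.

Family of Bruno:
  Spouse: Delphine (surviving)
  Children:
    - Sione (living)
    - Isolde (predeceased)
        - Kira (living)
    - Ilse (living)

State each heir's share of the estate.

Delphine first takes $250,000, leaving a balance of $696,000. Delphine then takes three-eighths of the balance ($261,000), for a total of $511,000. The remaining $435,000 passes to the descendants.
The descendants' portion ($435,000) is divided into 3 shares of $145,000: Sione and Ilse each take $145,000; Isolde's $145,000 share passes to Isolde's issue.
Isolde's share ($145,000) passes entirely to Kira.

Delphine: $511,000; Sione: $145,000; Kira: $145,000; Ilse: $145,000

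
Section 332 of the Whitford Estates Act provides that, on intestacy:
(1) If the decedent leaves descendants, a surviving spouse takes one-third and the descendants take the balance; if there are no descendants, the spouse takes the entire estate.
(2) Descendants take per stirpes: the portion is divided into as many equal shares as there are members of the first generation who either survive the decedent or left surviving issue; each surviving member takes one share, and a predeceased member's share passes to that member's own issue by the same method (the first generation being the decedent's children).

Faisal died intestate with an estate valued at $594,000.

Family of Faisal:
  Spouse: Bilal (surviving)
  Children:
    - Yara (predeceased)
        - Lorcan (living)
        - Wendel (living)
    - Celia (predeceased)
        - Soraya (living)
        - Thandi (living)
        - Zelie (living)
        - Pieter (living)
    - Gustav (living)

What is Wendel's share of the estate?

Wendel receives $66,000.

Bilal takes one-third of $594,000 = $198,000. The remaining $396,000 passes to the descendants.
The descendants' portion ($396,000) is divided into 3 shares of $132,000: Gustav takes $132,000; Yara's $132,000 share passes to Yara's issue; Celia's $132,000 share passes to Celia's issue.
Yara's share ($132,000) is divided into 2 shares of $66,000: Lorcan and Wendel each take $66,000.
Celia's share ($132,000) is divided into 4 shares of $33,000: Soraya, Thandi, Zelie, and Pieter each take $33,000.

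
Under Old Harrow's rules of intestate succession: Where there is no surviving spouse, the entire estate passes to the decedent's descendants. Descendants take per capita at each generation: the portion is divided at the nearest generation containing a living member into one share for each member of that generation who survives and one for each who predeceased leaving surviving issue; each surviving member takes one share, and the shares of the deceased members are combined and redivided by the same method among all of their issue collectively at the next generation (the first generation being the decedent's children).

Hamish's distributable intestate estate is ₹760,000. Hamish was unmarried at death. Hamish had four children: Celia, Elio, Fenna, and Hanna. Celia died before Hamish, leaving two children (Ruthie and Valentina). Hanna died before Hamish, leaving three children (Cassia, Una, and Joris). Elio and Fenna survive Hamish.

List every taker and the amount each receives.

The entire ₹760,000 passes to the descendants.
That amount (₹760,000) is divided at the children's generation into 4 shares of ₹190,000. Elio and Fenna each take ₹190,000. The 2 shares of the deceased (Celia and Hanna) are combined into a pool of ₹380,000.
That pool (₹380,000) is divided at the grandchildren's generation equally among Ruthie, Valentina, Cassia, Una, and Joris: ₹76,000 each.

Ruthie: ₹76,000; Valentina: ₹76,000; Elio: ₹190,000; Fenna: ₹190,000; Cassia: ₹76,000; Una: ₹76,000; Joris: ₹76,000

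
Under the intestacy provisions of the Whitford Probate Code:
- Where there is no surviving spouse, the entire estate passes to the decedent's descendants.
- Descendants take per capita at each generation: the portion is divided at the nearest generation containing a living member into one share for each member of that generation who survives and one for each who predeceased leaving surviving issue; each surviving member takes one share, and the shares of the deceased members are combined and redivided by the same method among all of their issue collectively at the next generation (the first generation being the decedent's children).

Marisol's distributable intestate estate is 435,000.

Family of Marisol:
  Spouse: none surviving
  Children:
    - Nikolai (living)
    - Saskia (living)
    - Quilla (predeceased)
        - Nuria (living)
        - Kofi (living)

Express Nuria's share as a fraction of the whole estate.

The entire 435,000 passes to the descendants.
That amount (435,000) is divided at the children's generation into 3 shares of 145,000. Nikolai and Saskia each take 145,000. The remaining share for the deceased Quilla (145,000) is carried to the next generation.
That pool (145,000) is divided at the grandchildren's generation equally among Nuria and Kofi: 72,500 each.

Nuria receives 1/6 of the estate.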